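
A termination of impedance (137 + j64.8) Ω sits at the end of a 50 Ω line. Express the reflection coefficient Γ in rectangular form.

Γ = (Z_L − Z_0)/(Z_L + Z_0) = (87 + j64.8)/(187 + j64.8)

Γ ≈ 0.523 + j0.165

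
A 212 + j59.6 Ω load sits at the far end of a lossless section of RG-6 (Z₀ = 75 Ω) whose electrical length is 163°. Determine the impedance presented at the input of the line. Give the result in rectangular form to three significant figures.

tan(βl) = tan(163°) = -0.306
Z_in = Z_0·(Z_L + jZ_0·tanβl)/(Z_0 + jZ_L·tanβl)
     = 75·(212 + j36.7)/(93.2 − j64.8)

Z_in ≈ 101 + j99.8 Ω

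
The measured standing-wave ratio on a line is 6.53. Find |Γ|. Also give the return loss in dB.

|Γ| ≈ 0.734; return loss ≈ 2.68 dB

|Γ| = (S − 1)/(S + 1) = (6.53 − 1)/(6.53 + 1) = 5.53/7.53
RL = −20·log₁₀|Γ| = −20·log₁₀(0.734)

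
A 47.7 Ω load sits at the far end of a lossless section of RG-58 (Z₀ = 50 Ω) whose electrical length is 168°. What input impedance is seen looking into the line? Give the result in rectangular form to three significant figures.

Z_in ≈ 47.9 − j0.918 Ω

tan(βl) = tan(168°) = -0.213
Z_in = Z_0·(Z_L + jZ_0·tanβl)/(Z_0 + jZ_L·tanβl)
     = 50·(47.7 − j10.6)/(50 − j10.1)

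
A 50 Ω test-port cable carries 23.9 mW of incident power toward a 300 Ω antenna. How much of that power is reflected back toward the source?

P_reflected ≈ 12.2 mW

Γ = (300 − 50)/(300 + 50) = 0.714
|Γ|² = 0.51
P_refl = |Γ|²·P_inc = 12.2 mW, P_del = (1 − |Γ|²)·P_inc = 11.7 mW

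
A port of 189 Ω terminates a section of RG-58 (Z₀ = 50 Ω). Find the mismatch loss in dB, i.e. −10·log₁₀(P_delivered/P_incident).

mismatch loss ≈ 1.79 dB

Γ = (189 − 50)/(189 + 50) = 0.582
|Γ|² = 0.338, so P_del/P_inc = 1 − |Γ|² = 0.662
ML = −10·log₁₀(1 − |Γ|²)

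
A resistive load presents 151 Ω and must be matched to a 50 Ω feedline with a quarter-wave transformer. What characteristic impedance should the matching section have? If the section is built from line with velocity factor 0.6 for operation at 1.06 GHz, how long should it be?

Z_qwt ≈ 86.9 Ω; length ≈ 4.25 cm

Z_qwt = √(Z_0·R_L) = √(50 × 151) = √7550
λ = 0.6·c/f = 0.17 m, so l = λ/4 = 0.0425 m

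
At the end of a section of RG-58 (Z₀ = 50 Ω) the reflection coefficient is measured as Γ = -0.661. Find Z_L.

Z_L ≈ 10.2 Ω

Z_L = Z_0·(1 + Γ)/(1 − Γ) = 50·(0.339)/(1.66)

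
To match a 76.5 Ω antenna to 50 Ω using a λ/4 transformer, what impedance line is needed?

Z_qwt ≈ 61.8 Ω

Z_qwt = √(Z_0·R_L) = √(50 × 76.5) = √3825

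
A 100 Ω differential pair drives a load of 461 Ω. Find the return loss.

Γ = (461 − 100)/(461 + 100) = 0.643
RL = −20·log₁₀|Γ| = −20·log₁₀(0.643)

RL ≈ 3.83 dB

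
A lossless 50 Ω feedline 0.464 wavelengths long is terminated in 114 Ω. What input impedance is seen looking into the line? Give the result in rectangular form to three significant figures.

βl = 2π × 0.464 = 167°
tan(βl) = tan(167°) = -0.23
Z_in = Z_0·(Z_L + jZ_0·tanβl)/(Z_0 + jZ_L·tanβl)
     = 50·(114 − j11.5)/(50 − j26.2)

Z_in ≈ 94.1 + j37.9 Ω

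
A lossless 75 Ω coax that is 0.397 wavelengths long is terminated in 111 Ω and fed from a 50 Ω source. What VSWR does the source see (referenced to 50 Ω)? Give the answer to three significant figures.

βl = 2π × 0.397 = 143°
tan(βl) = -0.756
Z_in = Z_0·(Z_L + jZ_0·tanβl)/(Z_0 + jZ_L·tanβl) = 77.5 + j30 Ω
Γ_s = (Z_in − Z_s)/(Z_in + Z_s) = (27.5 + j30)/(127 + j30), |Γ_s| = 0.311
VSWR = (1 + |Γ_s|)/(1 − |Γ_s|)

VSWR ≈ 1.9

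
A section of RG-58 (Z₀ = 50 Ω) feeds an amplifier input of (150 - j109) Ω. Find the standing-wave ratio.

VSWR ≈ 4.7

Γ = (Z_L − Z_0)/(Z_L + Z_0) = (100 − j109)/(200 − j109)
|Γ| = 148/228 = 0.649
VSWR = (1 + |Γ|)/(1 − |Γ|) = 1.65/0.351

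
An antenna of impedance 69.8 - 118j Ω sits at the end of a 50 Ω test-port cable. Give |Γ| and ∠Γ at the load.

Γ = (Z_L − Z_0)/(Z_L + Z_0) = (19.8 − j118)/(119.8 − j118)
|Γ| = 120/168 = 0.712

Γ ≈ 0.712 ∠ -35.9°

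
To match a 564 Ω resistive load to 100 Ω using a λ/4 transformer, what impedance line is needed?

Z_qwt ≈ 237 Ω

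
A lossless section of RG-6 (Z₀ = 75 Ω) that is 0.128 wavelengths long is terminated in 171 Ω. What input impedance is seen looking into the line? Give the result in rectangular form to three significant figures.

Z_in ≈ 53.8 − j49.5 Ω

βl = 2π × 0.128 = 46.1°
tan(βl) = tan(46.1°) = 1.04
Z_in = Z_0·(Z_L + jZ_0·tanβl)/(Z_0 + jZ_L·tanβl)
     = 75·(171 + j77.9)/(75 + j178)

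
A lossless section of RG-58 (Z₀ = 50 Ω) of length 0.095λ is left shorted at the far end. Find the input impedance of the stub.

βl = 2π × 0.095 = 34.2°
tan(βl) = 0.68
For a shorted stub, Z_in = jZ_0·tan(βl)

Z_in ≈ +j34 Ω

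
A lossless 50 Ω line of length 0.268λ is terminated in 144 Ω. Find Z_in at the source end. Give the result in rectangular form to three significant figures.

Z_in ≈ 17.6 + j4.99 Ω

βl = 2π × 0.268 = 96.5°
tan(βl) = tan(96.5°) = -8.8
Z_in = Z_0·(Z_L + jZ_0·tanβl)/(Z_0 + jZ_L·tanβl)
     = 50·(144 − j440)/(50 − j1270)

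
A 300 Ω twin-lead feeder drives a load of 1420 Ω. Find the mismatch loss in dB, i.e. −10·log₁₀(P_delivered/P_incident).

mismatch loss ≈ 2.4 dB

Γ = (1420 − 300)/(1420 + 300) = 0.651
|Γ|² = 0.424, so P_del/P_inc = 1 − |Γ|² = 0.576
ML = −10·log₁₀(1 − |Γ|²)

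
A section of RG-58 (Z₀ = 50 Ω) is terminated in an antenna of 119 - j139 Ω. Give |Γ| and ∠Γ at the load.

Γ = (Z_L − Z_0)/(Z_L + Z_0) = (69 − j139)/(169 − j139)
|Γ| = 155/219 = 0.709

Γ ≈ 0.709 ∠ -24.2°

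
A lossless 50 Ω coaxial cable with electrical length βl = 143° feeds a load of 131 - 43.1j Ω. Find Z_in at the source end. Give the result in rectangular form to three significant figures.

Z_in ≈ 51.1 + j57.3 Ω

tan(βl) = tan(143°) = -0.754
Z_in = Z_0·(Z_L + jZ_0·tanβl)/(Z_0 + jZ_L·tanβl)
     = 50·(131 − j80.8)/(17.5 − j98.7)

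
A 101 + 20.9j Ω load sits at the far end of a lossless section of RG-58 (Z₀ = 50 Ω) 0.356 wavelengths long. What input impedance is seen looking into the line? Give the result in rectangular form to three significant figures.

βl = 2π × 0.356 = 128°
tan(βl) = tan(128°) = -1.27
Z_in = Z_0·(Z_L + jZ_0·tanβl)/(Z_0 + jZ_L·tanβl)
     = 50·(101 − j42.7)/(76.6 − j129)

Z_in ≈ 29.5 + j21.7 Ω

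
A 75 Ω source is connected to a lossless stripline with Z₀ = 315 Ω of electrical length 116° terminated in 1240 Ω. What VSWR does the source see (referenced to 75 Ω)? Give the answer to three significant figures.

VSWR ≈ 4.59

tan(βl) = -2.05
Z_in = Z_0·(Z_L + jZ_0·tanβl)/(Z_0 + jZ_L·tanβl) = 97.6 + j142 Ω
Γ_s = (Z_in − Z_s)/(Z_in + Z_s) = (22.6 + j142)/(173 + j142), |Γ_s| = 0.642
VSWR = (1 + |Γ_s|)/(1 − |Γ_s|)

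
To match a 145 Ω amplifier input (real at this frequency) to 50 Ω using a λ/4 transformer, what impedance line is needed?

Z_qwt ≈ 85.1 Ω

Z_qwt = √(Z_0·R_L) = √(50 × 145) = √7250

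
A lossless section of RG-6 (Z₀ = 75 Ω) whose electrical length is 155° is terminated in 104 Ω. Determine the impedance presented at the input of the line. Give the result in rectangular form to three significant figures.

tan(βl) = tan(155°) = -0.466
Z_in = Z_0·(Z_L + jZ_0·tanβl)/(Z_0 + jZ_L·tanβl)
     = 75·(104 − j35)/(75 − j48.5)

Z_in ≈ 89.3 + j22.8 Ω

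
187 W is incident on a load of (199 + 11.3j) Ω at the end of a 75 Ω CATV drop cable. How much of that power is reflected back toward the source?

P_reflected ≈ 38.6 W

|Γ| = |(124 + j11.3)/(274 + j11.3)| = 0.454
|Γ|² = 0.206
P_refl = |Γ|²·P_inc = 38.6 W, P_del = (1 − |Γ|²)·P_inc = 148 W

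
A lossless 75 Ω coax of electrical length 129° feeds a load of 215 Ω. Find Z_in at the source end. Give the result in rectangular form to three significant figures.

Z_in ≈ 40.1 + j49.4 Ω

tan(βl) = tan(129°) = -1.23
Z_in = Z_0·(Z_L + jZ_0·tanβl)/(Z_0 + jZ_L·tanβl)
     = 75·(215 − j92.6)/(75 − j266)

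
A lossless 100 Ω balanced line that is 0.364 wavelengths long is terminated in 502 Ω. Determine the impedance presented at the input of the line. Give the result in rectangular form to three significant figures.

Z_in ≈ 34 + j81.2 Ω

βl = 2π × 0.364 = 131°
tan(βl) = tan(131°) = -1.15
Z_in = Z_0·(Z_L + jZ_0·tanβl)/(Z_0 + jZ_L·tanβl)
     = 100·(502 − j115)/(100 − j577)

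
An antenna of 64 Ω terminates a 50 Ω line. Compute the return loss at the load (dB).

RL ≈ 18.2 dB

Γ = (64 − 50)/(64 + 50) = 0.123
RL = −20·log₁₀|Γ| = −20·log₁₀(0.123)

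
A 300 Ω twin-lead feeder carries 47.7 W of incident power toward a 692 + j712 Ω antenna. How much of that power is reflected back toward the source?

|Γ| = |(392 + j712)/(992 + j712)| = 0.666
|Γ|² = 0.443
P_refl = |Γ|²·P_inc = 21.1 W, P_del = (1 − |Γ|²)·P_inc = 26.6 W

P_reflected ≈ 21.1 W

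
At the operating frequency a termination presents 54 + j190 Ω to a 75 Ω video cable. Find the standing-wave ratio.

Γ = (Z_L − Z_0)/(Z_L + Z_0) = (-21 + j190)/(129 + j190)
|Γ| = 191/230 = 0.832
VSWR = (1 + |Γ|)/(1 − |Γ|) = 1.83/0.168

VSWR ≈ 10.9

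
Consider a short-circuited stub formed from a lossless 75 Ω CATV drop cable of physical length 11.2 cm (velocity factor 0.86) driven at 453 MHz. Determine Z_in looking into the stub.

Z_in ≈ +j215 Ω

λ = v/f = 0.86·c / 453 MHz = 0.57 m
βl = 2π·l/λ = 2π × 0.197 = 70.8°
tan(βl) = 2.87
For a short-circuited stub, Z_in = jZ_0·tan(βl)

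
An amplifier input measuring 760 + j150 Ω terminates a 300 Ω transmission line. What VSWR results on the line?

VSWR ≈ 2.65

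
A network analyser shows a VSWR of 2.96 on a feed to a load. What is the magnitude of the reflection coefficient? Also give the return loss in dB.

|Γ| ≈ 0.495; return loss ≈ 6.11 dB

|Γ| = (S − 1)/(S + 1) = (2.96 − 1)/(2.96 + 1) = 1.96/3.96
RL = −20·log₁₀|Γ| = −20·log₁₀(0.495)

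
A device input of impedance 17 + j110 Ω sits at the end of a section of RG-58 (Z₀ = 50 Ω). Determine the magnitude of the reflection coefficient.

Γ = (Z_L − Z_0)/(Z_L + Z_0) = (-33 + j110)/(67 + j110)
|Γ| = 115/129

|Γ| ≈ 0.892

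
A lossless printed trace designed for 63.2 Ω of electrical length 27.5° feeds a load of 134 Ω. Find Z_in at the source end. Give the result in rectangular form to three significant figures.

Z_in ≈ 76.8 − j51.8 Ω

tan(βl) = tan(27.5°) = 0.521
Z_in = Z_0·(Z_L + jZ_0·tanβl)/(Z_0 + jZ_L·tanβl)
     = 63.2·(134 + j32.9)/(63.2 + j69.8)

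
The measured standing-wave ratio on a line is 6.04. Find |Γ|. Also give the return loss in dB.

|Γ| ≈ 0.716; return loss ≈ 2.9 dB

|Γ| = (S − 1)/(S + 1) = (6.04 − 1)/(6.04 + 1) = 5.04/7.04
RL = −20·log₁₀|Γ| = −20·log₁₀(0.716)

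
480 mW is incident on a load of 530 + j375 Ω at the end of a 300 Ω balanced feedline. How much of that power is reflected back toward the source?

P_reflected ≈ 112 mW

|Γ| = |(230 + j375)/(830 + j375)| = 0.483
|Γ|² = 0.233
P_refl = |Γ|²·P_inc = 112 mW, P_del = (1 − |Γ|²)·P_inc = 368 mW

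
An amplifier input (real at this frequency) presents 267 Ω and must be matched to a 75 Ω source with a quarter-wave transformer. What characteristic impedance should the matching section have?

Z_qwt = √(Z_0·R_L) = √(75 × 267) = √20020

Z_qwt ≈ 142 Ω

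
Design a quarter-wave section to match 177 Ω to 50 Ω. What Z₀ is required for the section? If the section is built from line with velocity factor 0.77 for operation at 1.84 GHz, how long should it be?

Z_qwt ≈ 94.1 Ω; length ≈ 3.14 cm

Z_qwt = √(Z_0·R_L) = √(50 × 177) = √8850
λ = 0.77·c/f = 0.126 m, so l = λ/4 = 0.0314 m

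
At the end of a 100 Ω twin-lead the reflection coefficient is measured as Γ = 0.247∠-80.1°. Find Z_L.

Z_L ≈ 96.2 − j49.9 Ω

Z_L = Z_0·(1 + Γ)/(1 − Γ) = 100·(1.04 − j0.243)/(0.958 + j0.243)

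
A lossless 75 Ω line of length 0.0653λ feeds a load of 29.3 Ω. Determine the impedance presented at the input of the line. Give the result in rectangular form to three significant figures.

βl = 2π × 0.0653 = 23.5°
tan(βl) = tan(23.5°) = 0.435
Z_in = Z_0·(Z_L + jZ_0·tanβl)/(Z_0 + jZ_L·tanβl)
     = 75·(29.3 + j32.6)/(75 + j12.7)

Z_in ≈ 33.9 + j26.9 Ω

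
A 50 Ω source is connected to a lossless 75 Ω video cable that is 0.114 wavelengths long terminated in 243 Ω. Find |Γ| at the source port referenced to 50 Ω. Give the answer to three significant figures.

βl = 2π × 0.114 = 41°
tan(βl) = 0.871
Z_in = Z_0·(Z_L + jZ_0·tanβl)/(Z_0 + jZ_L·tanβl) = 47.7 − j69.2 Ω
Γ_s = (Z_in − Z_s)/(Z_in + Z_s) = (-2.3 − j69.2)/(97.7 − j69.2), |Γ_s| = 0.579

|Γ| ≈ 0.579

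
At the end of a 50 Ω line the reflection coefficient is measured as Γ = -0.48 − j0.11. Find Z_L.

Z_L ≈ 17.2 − j4.99 Ω

Z_L = Z_0·(1 + Γ)/(1 − Γ) = 50·(0.52 − j0.11)/(1.48 + j0.11)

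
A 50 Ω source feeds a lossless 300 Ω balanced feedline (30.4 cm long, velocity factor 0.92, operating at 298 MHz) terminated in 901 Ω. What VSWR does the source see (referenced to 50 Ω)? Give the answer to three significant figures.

VSWR ≈ 5.8

λ = v/f = 0.92·c / 298 MHz = 0.926 m
βl = 2π·l/λ = 2π × 0.328 = 118°
tan(βl) = -1.87
Z_in = Z_0·(Z_L + jZ_0·tanβl)/(Z_0 + jZ_L·tanβl) = 125 + j138 Ω
Γ_s = (Z_in − Z_s)/(Z_in + Z_s) = (74.6 + j138)/(175 + j138), |Γ_s| = 0.706
VSWR = (1 + |Γ_s|)/(1 − |Γ_s|)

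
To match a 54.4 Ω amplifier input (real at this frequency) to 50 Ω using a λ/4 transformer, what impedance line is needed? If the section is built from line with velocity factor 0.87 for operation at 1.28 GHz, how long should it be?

Z_qwt ≈ 52.2 Ω; length ≈ 5.1 cm

Z_qwt = √(Z_0·R_L) = √(50 × 54.4) = √2720
λ = 0.87·c/f = 0.204 m, so l = λ/4 = 0.051 m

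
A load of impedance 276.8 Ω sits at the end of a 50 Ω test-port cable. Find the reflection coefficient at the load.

Γ = (Z_L − Z_0)/(Z_L + Z_0) = (276.8 − 50)/(276.8 + 50) = 226.8/326.8

Γ = 0.694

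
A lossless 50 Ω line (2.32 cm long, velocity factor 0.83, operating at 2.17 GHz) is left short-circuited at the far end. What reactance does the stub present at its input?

X_in ≈ 161 Ω (inductive)

λ = v/f = 0.83·c / 2.17 GHz = 0.115 m
βl = 2π·l/λ = 2π × 0.202 = 72.8°
tan(βl) = 3.23
For a short-circuited stub, Z_in = jZ_0·tan(βl)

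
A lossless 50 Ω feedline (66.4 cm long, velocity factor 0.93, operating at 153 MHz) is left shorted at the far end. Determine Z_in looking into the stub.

λ = v/f = 0.93·c / 153 MHz = 1.82 m
βl = 2π·l/λ = 2π × 0.364 = 131°
tan(βl) = -1.15
For a shorted stub, Z_in = jZ_0·tan(βl)

Z_in ≈ −j57.3 Ω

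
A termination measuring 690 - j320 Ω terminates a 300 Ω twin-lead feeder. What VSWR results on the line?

Γ = (Z_L − Z_0)/(Z_L + Z_0) = (390 − j320)/(990 − j320)
|Γ| = 504/1040 = 0.485
VSWR = (1 + |Γ|)/(1 − |Γ|) = 1.48/0.515

VSWR ≈ 2.88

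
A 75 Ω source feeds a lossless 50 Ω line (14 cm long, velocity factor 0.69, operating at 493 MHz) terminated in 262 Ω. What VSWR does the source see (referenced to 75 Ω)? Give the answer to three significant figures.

λ = v/f = 0.69·c / 493 MHz = 0.42 m
βl = 2π·l/λ = 2π × 0.333 = 120°
tan(βl) = -1.73
Z_in = Z_0·(Z_L + jZ_0·tanβl)/(Z_0 + jZ_L·tanβl) = 12.6 + j27.5 Ω
Γ_s = (Z_in − Z_s)/(Z_in + Z_s) = (-62.4 + j27.5)/(87.6 + j27.5), |Γ_s| = 0.743
VSWR = (1 + |Γ_s|)/(1 − |Γ_s|)

VSWR ≈ 6.79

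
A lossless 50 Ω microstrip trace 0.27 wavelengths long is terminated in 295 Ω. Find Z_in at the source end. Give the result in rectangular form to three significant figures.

βl = 2π × 0.27 = 97.2°
tan(βl) = tan(97.2°) = -7.92
Z_in = Z_0·(Z_L + jZ_0·tanβl)/(Z_0 + jZ_L·tanβl)
     = 50·(295 − j396)/(50 − j2340)

Z_in ≈ 8.61 + j6.13 Ω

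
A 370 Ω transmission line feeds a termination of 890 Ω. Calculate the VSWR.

Γ = (890 − 370)/(890 + 370) = 0.413
VSWR = (1 + 0.413)/(1 − 0.413)

VSWR ≈ 2.41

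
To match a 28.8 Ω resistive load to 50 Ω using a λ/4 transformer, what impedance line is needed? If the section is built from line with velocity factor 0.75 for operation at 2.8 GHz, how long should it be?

Z_qwt = √(Z_0·R_L) = √(50 × 28.8) = √1440
λ = 0.75·c/f = 0.0804 m, so l = λ/4 = 0.0201 m

Z_qwt ≈ 37.9 Ω; length ≈ 2.01 cm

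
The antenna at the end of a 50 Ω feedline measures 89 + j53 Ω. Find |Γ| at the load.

|Γ| ≈ 0.442

Γ = (Z_L − Z_0)/(Z_L + Z_0) = (39 + j53)/(139 + j53)
|Γ| = 65.8/149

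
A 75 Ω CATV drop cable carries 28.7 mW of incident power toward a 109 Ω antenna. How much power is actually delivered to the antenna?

Γ = (109 − 75)/(109 + 75) = 0.185
|Γ|² = 0.0341
P_refl = |Γ|²·P_inc = 0.98 mW, P_del = (1 − |Γ|²)·P_inc = 27.7 mW

P_delivered ≈ 27.7 mW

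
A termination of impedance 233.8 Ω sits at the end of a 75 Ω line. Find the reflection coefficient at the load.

Γ = 0.514

Γ = (Z_L − Z_0)/(Z_L + Z_0) = (233.8 − 75)/(233.8 + 75) = 158.8/308.8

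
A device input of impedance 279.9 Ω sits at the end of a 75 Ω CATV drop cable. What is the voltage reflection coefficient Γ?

Γ = (Z_L − Z_0)/(Z_L + Z_0) = (279.9 − 75)/(279.9 + 75) = 204.9/354.9

Γ = 0.577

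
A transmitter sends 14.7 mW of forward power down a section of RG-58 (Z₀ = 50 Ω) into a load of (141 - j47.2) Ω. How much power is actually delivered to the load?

P_delivered ≈ 10.7 mW

|Γ| = |(91 − j47.2)/(191 − j47.2)| = 0.521
|Γ|² = 0.271
P_refl = |Γ|²·P_inc = 3.99 mW, P_del = (1 − |Γ|²)·P_inc = 10.7 mW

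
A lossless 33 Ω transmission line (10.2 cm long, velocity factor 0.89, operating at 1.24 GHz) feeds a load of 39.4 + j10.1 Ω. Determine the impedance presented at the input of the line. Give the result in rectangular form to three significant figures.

Z_in ≈ 35.4 + j11.1 Ω

λ = v/f = 0.89·c / 1.24 GHz = 0.215 m
βl = 2π·l/λ = 2π × 0.474 = 171°
tan(βl) = tan(171°) = -0.167
Z_in = Z_0·(Z_L + jZ_0·tanβl)/(Z_0 + jZ_L·tanβl)
     = 33·(39.4 + j4.6)/(34.7 − j6.57)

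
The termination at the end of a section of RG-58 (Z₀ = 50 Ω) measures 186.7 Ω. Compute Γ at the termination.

Γ = 0.578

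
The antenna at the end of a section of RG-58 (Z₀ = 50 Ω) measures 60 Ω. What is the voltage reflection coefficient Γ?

Γ = 0.0909

Γ = (Z_L − Z_0)/(Z_L + Z_0) = (60 − 50)/(60 + 50) = 10/110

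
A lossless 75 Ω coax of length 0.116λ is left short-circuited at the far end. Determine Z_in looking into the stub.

Z_in ≈ +j67 Ω

βl = 2π × 0.116 = 41.8°
tan(βl) = 0.893
For a short-circuited stub, Z_in = jZ_0·tan(βl)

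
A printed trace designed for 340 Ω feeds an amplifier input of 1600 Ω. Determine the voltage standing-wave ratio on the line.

VSWR ≈ 4.71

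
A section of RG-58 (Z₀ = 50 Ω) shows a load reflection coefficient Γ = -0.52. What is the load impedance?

Z_L ≈ 15.8 Ω

Z_L = Z_0·(1 + Γ)/(1 − Γ) = 50·(0.48)/(1.52)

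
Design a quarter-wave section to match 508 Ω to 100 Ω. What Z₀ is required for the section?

Z_qwt = √(Z_0·R_L) = √(100 × 508) = √50800

Z_qwt ≈ 225 Ω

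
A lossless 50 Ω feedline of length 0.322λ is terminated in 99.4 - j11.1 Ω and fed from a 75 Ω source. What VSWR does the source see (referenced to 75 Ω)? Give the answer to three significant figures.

βl = 2π × 0.322 = 116°
tan(βl) = -2.06
Z_in = Z_0·(Z_L + jZ_0·tanβl)/(Z_0 + jZ_L·tanβl) = 30.6 + j20.2 Ω
Γ_s = (Z_in − Z_s)/(Z_in + Z_s) = (-44.4 + j20.2)/(106 + j20.2), |Γ_s| = 0.454
VSWR = (1 + |Γ_s|)/(1 − |Γ_s|)

VSWR ≈ 2.67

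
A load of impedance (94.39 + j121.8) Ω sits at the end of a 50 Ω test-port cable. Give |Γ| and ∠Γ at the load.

Γ ≈ 0.686 ∠ 29.8°

Γ = (Z_L − Z_0)/(Z_L + Z_0) = (44.39 + j121.8)/(144.4 + j121.8)
|Γ| = 130/189 = 0.686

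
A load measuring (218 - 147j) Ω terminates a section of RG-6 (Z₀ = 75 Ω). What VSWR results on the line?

Γ = (Z_L − Z_0)/(Z_L + Z_0) = (143 − j147)/(293 − j147)
|Γ| = 205/328 = 0.626
VSWR = (1 + |Γ|)/(1 − |Γ|) = 1.63/0.374

VSWR ≈ 4.34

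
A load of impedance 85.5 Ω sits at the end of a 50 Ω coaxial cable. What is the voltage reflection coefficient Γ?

Γ = (Z_L − Z_0)/(Z_L + Z_0) = (85.5 − 50)/(85.5 + 50) = 35.5/135.5

Γ = 0.262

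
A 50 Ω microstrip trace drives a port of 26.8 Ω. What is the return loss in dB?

RL ≈ 10.4 dB

Γ = (26.8 − 50)/(26.8 + 50) = -0.302
RL = −20·log₁₀|Γ| = −20·log₁₀(0.302)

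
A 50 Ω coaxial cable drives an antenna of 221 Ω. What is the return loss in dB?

RL ≈ 4 dB

Γ = (221 − 50)/(221 + 50) = 0.631
RL = −20·log₁₀|Γ| = −20·log₁₀(0.631)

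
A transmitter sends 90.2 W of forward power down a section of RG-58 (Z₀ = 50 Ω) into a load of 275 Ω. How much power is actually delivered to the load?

Γ = (275 − 50)/(275 + 50) = 0.692
|Γ|² = 0.479
P_refl = |Γ|²·P_inc = 43.2 W, P_del = (1 − |Γ|²)·P_inc = 47 W

P_delivered ≈ 47 W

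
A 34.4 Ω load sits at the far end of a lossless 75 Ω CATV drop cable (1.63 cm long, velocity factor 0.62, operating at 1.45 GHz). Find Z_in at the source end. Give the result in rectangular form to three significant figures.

λ = v/f = 0.62·c / 1.45 GHz = 0.128 m
βl = 2π·l/λ = 2π × 0.127 = 45.7°
tan(βl) = tan(45.7°) = 1.03
Z_in = Z_0·(Z_L + jZ_0·tanβl)/(Z_0 + jZ_L·tanβl)
     = 75·(34.4 + j77)/(75 + j35.3)

Z_in ≈ 57.8 + j49.8 Ω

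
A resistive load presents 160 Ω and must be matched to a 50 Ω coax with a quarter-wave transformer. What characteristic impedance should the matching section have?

Z_qwt = √(Z_0·R_L) = √(50 × 160) = √8000

Z_qwt ≈ 89.4 Ω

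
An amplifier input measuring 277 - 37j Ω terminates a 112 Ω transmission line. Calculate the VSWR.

VSWR ≈ 2.53

Γ = (Z_L − Z_0)/(Z_L + Z_0) = (165 − j37)/(389 − j37)
|Γ| = 169/391 = 0.433
VSWR = (1 + |Γ|)/(1 − |Γ|) = 1.43/0.567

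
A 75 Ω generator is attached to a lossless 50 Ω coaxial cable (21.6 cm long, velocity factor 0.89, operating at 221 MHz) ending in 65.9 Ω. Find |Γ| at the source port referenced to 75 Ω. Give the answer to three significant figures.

λ = v/f = 0.89·c / 221 MHz = 1.21 m
βl = 2π·l/λ = 2π × 0.179 = 64.4°
tan(βl) = 2.08
Z_in = Z_0·(Z_L + jZ_0·tanβl)/(Z_0 + jZ_L·tanβl) = 41.2 − j8.99 Ω
Γ_s = (Z_in − Z_s)/(Z_in + Z_s) = (-33.8 − j8.99)/(116 − j8.99), |Γ_s| = 0.3

|Γ| ≈ 0.3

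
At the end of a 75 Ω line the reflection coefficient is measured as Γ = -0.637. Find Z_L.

Z_L = Z_0·(1 + Γ)/(1 − Γ) = 75·(0.363)/(1.64)

Z_L ≈ 16.6 Ω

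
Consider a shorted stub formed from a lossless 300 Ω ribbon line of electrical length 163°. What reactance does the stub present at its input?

tan(βl) = -0.306
For a shorted stub, Z_in = jZ_0·tan(βl)

X_in ≈ -91.7 Ω (capacitive)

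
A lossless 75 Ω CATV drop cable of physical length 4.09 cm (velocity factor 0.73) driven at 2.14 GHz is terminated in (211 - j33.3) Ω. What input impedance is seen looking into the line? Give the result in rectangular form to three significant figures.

λ = v/f = 0.73·c / 2.14 GHz = 0.102 m
βl = 2π·l/λ = 2π × 0.4 = 144°
tan(βl) = tan(144°) = -0.73
Z_in = Z_0·(Z_L + jZ_0·tanβl)/(Z_0 + jZ_L·tanβl)
     = 75·(211 − j88)/(50.7 − j154)

Z_in ≈ 69.2 + j80 Ω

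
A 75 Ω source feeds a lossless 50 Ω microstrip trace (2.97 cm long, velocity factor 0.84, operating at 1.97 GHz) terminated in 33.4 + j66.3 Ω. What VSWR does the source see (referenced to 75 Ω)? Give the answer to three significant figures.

VSWR ≈ 5.38

λ = v/f = 0.84·c / 1.97 GHz = 0.128 m
βl = 2π·l/λ = 2π × 0.232 = 83.6°
tan(βl) = 8.89
Z_in = Z_0·(Z_L + jZ_0·tanβl)/(Z_0 + jZ_L·tanβl) = 17.6 − j37.6 Ω
Γ_s = (Z_in − Z_s)/(Z_in + Z_s) = (-57.4 − j37.6)/(92.6 − j37.6), |Γ_s| = 0.686
VSWR = (1 + |Γ_s|)/(1 − |Γ_s|)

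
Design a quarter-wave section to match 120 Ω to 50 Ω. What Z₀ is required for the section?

Z_qwt = √(Z_0·R_L) = √(50 × 120) = √6000

Z_qwt ≈ 77.5 Ω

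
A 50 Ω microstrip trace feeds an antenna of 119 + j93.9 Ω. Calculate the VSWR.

VSWR ≈ 4.03

Γ = (Z_L − Z_0)/(Z_L + Z_0) = (69 + j93.9)/(169 + j93.9)
|Γ| = 117/193 = 0.603
VSWR = (1 + |Γ|)/(1 − |Γ|) = 1.6/0.397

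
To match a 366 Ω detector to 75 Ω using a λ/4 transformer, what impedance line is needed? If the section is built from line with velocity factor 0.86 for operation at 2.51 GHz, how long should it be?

Z_qwt = √(Z_0·R_L) = √(75 × 366) = √27450
λ = 0.86·c/f = 0.103 m, so l = λ/4 = 0.0257 m

Z_qwt ≈ 166 Ω; length ≈ 2.57 cm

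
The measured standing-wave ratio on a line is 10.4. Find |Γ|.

|Γ| = (S − 1)/(S + 1) = (10.4 − 1)/(10.4 + 1) = 9.4/11.4

|Γ| ≈ 0.825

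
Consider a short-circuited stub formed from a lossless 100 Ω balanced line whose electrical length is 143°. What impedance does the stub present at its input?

Z_in ≈ −j75.4 Ω

tan(βl) = -0.754
For a short-circuited stub, Z_in = jZ_0·tan(βl)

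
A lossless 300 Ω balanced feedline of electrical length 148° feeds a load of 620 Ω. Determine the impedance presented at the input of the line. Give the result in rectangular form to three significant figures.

tan(βl) = tan(148°) = -0.625
Z_in = Z_0·(Z_L + jZ_0·tanβl)/(Z_0 + jZ_L·tanβl)
     = 300·(620 − j187)/(300 − j387)

Z_in ≈ 323 + j230 Ω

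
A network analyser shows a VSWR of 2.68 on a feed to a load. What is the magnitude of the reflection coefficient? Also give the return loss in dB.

|Γ| ≈ 0.457; return loss ≈ 6.81 dB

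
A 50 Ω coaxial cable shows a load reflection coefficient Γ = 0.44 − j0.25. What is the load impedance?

Z_L ≈ 98.9 − j66.5 Ω

Z_L = Z_0·(1 + Γ)/(1 − Γ) = 50·(1.44 − j0.25)/(0.56 + j0.25)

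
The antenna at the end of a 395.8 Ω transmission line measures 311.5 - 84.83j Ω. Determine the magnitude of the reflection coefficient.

|Γ| ≈ 0.168

Γ = (Z_L − Z_0)/(Z_L + Z_0) = (-84.3 − j84.83)/(707.3 − j84.83)
|Γ| = 120/712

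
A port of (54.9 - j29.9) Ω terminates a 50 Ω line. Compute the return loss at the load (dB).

Γ = (4.9 − j29.9)/(104.9 − j29.9), |Γ| = 0.278
RL = −20·log₁₀|Γ| = −20·log₁₀(0.278)

RL ≈ 11.1 dB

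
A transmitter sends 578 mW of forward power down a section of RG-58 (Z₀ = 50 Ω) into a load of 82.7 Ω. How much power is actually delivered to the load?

Γ = (82.7 − 50)/(82.7 + 50) = 0.246
|Γ|² = 0.0607
P_refl = |Γ|²·P_inc = 35.1 mW, P_del = (1 − |Γ|²)·P_inc = 543 mW

P_delivered ≈ 543 mW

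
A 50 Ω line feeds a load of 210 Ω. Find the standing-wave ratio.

VSWR ≈ 4.2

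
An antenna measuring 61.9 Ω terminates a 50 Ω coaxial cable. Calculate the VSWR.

VSWR ≈ 1.24

Γ = (61.9 − 50)/(61.9 + 50) = 0.106
VSWR = (1 + 0.106)/(1 − 0.106)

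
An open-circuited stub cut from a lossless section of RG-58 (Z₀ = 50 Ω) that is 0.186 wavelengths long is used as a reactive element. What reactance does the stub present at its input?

βl = 2π × 0.186 = 67°
tan(βl) = 2.35
For an open-circuited stub, Z_in = −jZ_0·cot(βl) = −jZ_0/tan(βl)

X_in ≈ -21.3 Ω (capacitive)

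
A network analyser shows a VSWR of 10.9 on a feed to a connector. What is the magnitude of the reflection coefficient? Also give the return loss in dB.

|Γ| ≈ 0.832; return loss ≈ 1.6 dB

|Γ| = (S − 1)/(S + 1) = (10.9 − 1)/(10.9 + 1) = 9.9/11.9
RL = −20·log₁₀|Γ| = −20·log₁₀(0.832)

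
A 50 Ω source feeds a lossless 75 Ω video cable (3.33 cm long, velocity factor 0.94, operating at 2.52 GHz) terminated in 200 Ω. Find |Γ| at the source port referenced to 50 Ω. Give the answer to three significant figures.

λ = v/f = 0.94·c / 2.52 GHz = 0.112 m
βl = 2π·l/λ = 2π × 0.298 = 107°
tan(βl) = -3.25
Z_in = Z_0·(Z_L + jZ_0·tanβl)/(Z_0 + jZ_L·tanβl) = 30.4 + j19.6 Ω
Γ_s = (Z_in − Z_s)/(Z_in + Z_s) = (-19.6 + j19.6)/(80.4 + j19.6), |Γ_s| = 0.335

|Γ| ≈ 0.335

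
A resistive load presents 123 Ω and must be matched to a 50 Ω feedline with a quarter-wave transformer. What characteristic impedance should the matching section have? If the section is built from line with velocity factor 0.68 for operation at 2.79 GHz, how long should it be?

Z_qwt ≈ 78.4 Ω; length ≈ 1.83 cm

Z_qwt = √(Z_0·R_L) = √(50 × 123) = √6150
λ = 0.68·c/f = 0.0731 m, so l = λ/4 = 0.0183 m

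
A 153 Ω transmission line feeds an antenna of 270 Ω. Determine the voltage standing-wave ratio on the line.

VSWR ≈ 1.76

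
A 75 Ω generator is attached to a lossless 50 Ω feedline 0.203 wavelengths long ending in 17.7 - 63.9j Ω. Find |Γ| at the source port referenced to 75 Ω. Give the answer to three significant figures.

|Γ| ≈ 0.83

βl = 2π × 0.203 = 73.1°
tan(βl) = 3.29
Z_in = Z_0·(Z_L + jZ_0·tanβl)/(Z_0 + jZ_L·tanβl) = 7.36 + j17.7 Ω
Γ_s = (Z_in − Z_s)/(Z_in + Z_s) = (-67.6 + j17.7)/(82.4 + j17.7), |Γ_s| = 0.83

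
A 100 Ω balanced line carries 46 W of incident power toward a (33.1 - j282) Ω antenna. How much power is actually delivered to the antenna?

|Γ| = |(-66.9 − j282)/(133.1 − j282)| = 0.929
|Γ|² = 0.864
P_refl = |Γ|²·P_inc = 39.7 W, P_del = (1 − |Γ|²)·P_inc = 6.26 W

P_delivered ≈ 6.26 W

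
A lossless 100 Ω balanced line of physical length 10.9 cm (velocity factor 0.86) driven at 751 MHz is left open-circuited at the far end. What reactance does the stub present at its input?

λ = v/f = 0.86·c / 751 MHz = 0.344 m
βl = 2π·l/λ = 2π × 0.317 = 114°
tan(βl) = -2.22
For an open-circuited stub, Z_in = −jZ_0·cot(βl) = −jZ_0/tan(βl)

X_in ≈ 45 Ω (inductive)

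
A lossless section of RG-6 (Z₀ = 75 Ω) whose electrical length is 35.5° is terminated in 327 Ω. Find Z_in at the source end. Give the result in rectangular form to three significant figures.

Z_in ≈ 46.2 − j90.3 Ω

tan(βl) = tan(35.5°) = 0.713
Z_in = Z_0·(Z_L + jZ_0·tanβl)/(Z_0 + jZ_L·tanβl)
     = 75·(327 + j53.5)/(75 + j233)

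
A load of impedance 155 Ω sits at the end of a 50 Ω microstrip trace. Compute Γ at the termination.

Γ = 0.512

Γ = (Z_L − Z_0)/(Z_L + Z_0) = (155 − 50)/(155 + 50) = 105/205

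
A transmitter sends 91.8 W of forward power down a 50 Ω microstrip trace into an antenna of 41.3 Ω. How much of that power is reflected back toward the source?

Γ = (41.3 − 50)/(41.3 + 50) = -0.0953
|Γ|² = 0.00908
P_refl = |Γ|²·P_inc = 0.834 W, P_del = (1 − |Γ|²)·P_inc = 91 W

P_reflected ≈ 0.834 W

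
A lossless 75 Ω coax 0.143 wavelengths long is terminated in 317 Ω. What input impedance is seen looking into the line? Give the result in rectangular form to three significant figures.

Z_in ≈ 28 − j54.4 Ω

βl = 2π × 0.143 = 51.5°
tan(βl) = tan(51.5°) = 1.26
Z_in = Z_0·(Z_L + jZ_0·tanβl)/(Z_0 + jZ_L·tanβl)
     = 75·(317 + j94.2)/(75 + j398)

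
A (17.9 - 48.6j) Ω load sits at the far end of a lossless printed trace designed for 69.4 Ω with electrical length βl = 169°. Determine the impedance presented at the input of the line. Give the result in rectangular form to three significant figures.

Z_in ≈ 24.8 − j70.4 Ω

tan(βl) = tan(169°) = -0.194
Z_in = Z_0·(Z_L + jZ_0·tanβl)/(Z_0 + jZ_L·tanβl)
     = 69.4·(17.9 − j62.1)/(60 − j3.48)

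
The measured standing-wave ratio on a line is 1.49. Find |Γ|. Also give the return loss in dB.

|Γ| ≈ 0.197; return loss ≈ 14.1 dB

|Γ| = (S − 1)/(S + 1) = (1.49 − 1)/(1.49 + 1) = 0.49/2.49
RL = −20·log₁₀|Γ| = −20·log₁₀(0.197)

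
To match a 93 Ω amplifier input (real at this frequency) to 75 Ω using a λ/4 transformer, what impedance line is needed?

Z_qwt ≈ 83.5 Ω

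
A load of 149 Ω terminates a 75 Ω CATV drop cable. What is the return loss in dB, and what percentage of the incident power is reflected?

RL ≈ 9.62 dB; 10.9% of incident power reflected

Γ = (149 − 75)/(149 + 75) = 0.33
RL = −20·log₁₀(0.33) = 9.62 dB
P_refl/P_inc = |Γ|² = 0.109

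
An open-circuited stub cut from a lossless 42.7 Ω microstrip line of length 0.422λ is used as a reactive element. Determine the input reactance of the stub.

βl = 2π × 0.422 = 152°
tan(βl) = -0.534
For an open-circuited stub, Z_in = −jZ_0·cot(βl) = −jZ_0/tan(βl)

X_in ≈ 80 Ω (inductive)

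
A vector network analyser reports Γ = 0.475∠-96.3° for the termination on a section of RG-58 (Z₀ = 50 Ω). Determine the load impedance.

Z_L ≈ 29.1 − j35.5 Ω

Z_L = Z_0·(1 + Γ)/(1 − Γ) = 50·(0.948 − j0.472)/(1.05 + j0.472)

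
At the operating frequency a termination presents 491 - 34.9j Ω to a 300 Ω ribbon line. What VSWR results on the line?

VSWR ≈ 1.65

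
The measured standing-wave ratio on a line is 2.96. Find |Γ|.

|Γ| = (S − 1)/(S + 1) = (2.96 − 1)/(2.96 + 1) = 1.96/3.96

|Γ| ≈ 0.495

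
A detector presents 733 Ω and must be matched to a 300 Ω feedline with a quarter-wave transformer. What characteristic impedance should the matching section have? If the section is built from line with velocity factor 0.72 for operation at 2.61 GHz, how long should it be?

Z_qwt ≈ 469 Ω; length ≈ 2.07 cm

Z_qwt = √(Z_0·R_L) = √(300 × 733) = √219900
λ = 0.72·c/f = 0.0828 m, so l = λ/4 = 0.0207 m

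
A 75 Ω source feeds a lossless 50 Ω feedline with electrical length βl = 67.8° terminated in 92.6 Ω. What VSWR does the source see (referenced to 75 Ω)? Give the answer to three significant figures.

tan(βl) = 2.45
Z_in = Z_0·(Z_L + jZ_0·tanβl)/(Z_0 + jZ_L·tanβl) = 30 − j13.8 Ω
Γ_s = (Z_in − Z_s)/(Z_in + Z_s) = (-45 − j13.8)/(105 − j13.8), |Γ_s| = 0.444
VSWR = (1 + |Γ_s|)/(1 − |Γ_s|)

VSWR ≈ 2.6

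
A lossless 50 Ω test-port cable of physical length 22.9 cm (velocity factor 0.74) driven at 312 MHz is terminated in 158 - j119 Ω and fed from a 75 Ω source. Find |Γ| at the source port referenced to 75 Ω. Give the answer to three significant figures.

|Γ| ≈ 0.724

λ = v/f = 0.74·c / 312 MHz = 0.712 m
βl = 2π·l/λ = 2π × 0.322 = 116°
tan(βl) = -2.06
Z_in = Z_0·(Z_L + jZ_0·tanβl)/(Z_0 + jZ_L·tanβl) = 14.4 + j32.9 Ω
Γ_s = (Z_in − Z_s)/(Z_in + Z_s) = (-60.6 + j32.9)/(89.4 + j32.9), |Γ_s| = 0.724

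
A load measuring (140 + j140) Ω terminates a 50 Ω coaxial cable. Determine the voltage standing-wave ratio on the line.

VSWR ≈ 5.78

Γ = (Z_L − Z_0)/(Z_L + Z_0) = (90 + j140)/(190 + j140)
|Γ| = 166/236 = 0.705
VSWR = (1 + |Γ|)/(1 − |Γ|) = 1.71/0.295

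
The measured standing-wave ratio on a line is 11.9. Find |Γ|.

|Γ| ≈ 0.845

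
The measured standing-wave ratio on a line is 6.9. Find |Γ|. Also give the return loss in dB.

|Γ| = (S − 1)/(S + 1) = (6.9 − 1)/(6.9 + 1) = 5.9/7.9
RL = −20·log₁₀|Γ| = −20·log₁₀(0.747)

|Γ| ≈ 0.747; return loss ≈ 2.54 dB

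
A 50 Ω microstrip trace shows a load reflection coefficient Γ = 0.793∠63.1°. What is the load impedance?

Z_L ≈ 20.4 + j77.6 Ω

Z_L = Z_0·(1 + Γ)/(1 − Γ) = 50·(1.36 + j0.707)/(0.641 − j0.707)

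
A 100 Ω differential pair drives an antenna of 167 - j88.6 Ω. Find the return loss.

Γ = (67 − j88.6)/(267 − j88.6), |Γ| = 0.395
RL = −20·log₁₀|Γ| = −20·log₁₀(0.395)

RL ≈ 8.07 dB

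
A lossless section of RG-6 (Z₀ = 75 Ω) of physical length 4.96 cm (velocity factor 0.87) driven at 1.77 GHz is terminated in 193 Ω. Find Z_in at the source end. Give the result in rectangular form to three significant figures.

Z_in ≈ 37.7 + j36.4 Ω

λ = v/f = 0.87·c / 1.77 GHz = 0.147 m
βl = 2π·l/λ = 2π × 0.336 = 121°
tan(βl) = tan(121°) = -1.66
Z_in = Z_0·(Z_L + jZ_0·tanβl)/(Z_0 + jZ_L·tanβl)
     = 75·(193 − j124)/(75 − j320)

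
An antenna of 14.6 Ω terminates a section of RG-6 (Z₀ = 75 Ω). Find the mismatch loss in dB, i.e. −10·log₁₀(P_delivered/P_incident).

Γ = (14.6 − 75)/(14.6 + 75) = -0.674
|Γ|² = 0.454, so P_del/P_inc = 1 − |Γ|² = 0.546
ML = −10·log₁₀(1 − |Γ|²)

mismatch loss ≈ 2.63 dB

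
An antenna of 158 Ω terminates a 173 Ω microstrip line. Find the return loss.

RL ≈ 26.9 dB

Γ = (158 − 173)/(158 + 173) = -0.0453
RL = −20·log₁₀|Γ| = −20·log₁₀(0.0453)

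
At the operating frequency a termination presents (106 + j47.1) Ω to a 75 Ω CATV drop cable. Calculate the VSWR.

Γ = (Z_L − Z_0)/(Z_L + Z_0) = (31 + j47.1)/(181 + j47.1)
|Γ| = 56.4/187 = 0.301
VSWR = (1 + |Γ|)/(1 − |Γ|) = 1.3/0.699

VSWR ≈ 1.86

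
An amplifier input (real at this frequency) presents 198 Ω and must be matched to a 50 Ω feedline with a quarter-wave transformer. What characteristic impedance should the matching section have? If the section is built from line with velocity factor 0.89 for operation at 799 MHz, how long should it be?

Z_qwt ≈ 99.5 Ω; length ≈ 8.35 cm

Z_qwt = √(Z_0·R_L) = √(50 × 198) = √9900
λ = 0.89·c/f = 0.334 m, so l = λ/4 = 0.0835 m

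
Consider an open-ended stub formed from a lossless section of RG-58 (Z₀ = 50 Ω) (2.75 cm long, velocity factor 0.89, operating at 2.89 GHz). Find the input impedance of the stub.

Z_in ≈ +j15.4 Ω

λ = v/f = 0.89·c / 2.89 GHz = 0.0924 m
βl = 2π·l/λ = 2π × 0.298 = 107°
tan(βl) = -3.24
For an open-ended stub, Z_in = −jZ_0·cot(βl) = −jZ_0/tan(βl)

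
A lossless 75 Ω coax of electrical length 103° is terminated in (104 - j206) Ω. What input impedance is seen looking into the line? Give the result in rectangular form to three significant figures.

Z_in ≈ 13.3 + j41.4 Ω

tan(βl) = tan(103°) = -4.33
Z_in = Z_0·(Z_L + jZ_0·tanβl)/(Z_0 + jZ_L·tanβl)
     = 75·(104 − j531)/(-817 − j450)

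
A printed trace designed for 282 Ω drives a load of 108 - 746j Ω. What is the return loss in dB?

Γ = (-174 − j746)/(390 − j746), |Γ| = 0.91
RL = −20·log₁₀|Γ| = −20·log₁₀(0.91)

RL ≈ 0.819 dB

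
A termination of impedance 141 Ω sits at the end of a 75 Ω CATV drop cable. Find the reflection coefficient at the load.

Γ = 0.306

Γ = (Z_L − Z_0)/(Z_L + Z_0) = (141 − 75)/(141 + 75) = 66/216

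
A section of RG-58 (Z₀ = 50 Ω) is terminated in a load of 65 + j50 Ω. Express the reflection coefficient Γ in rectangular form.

Γ = (Z_L − Z_0)/(Z_L + Z_0) = (15 + j50)/(115 + j50)

Γ ≈ 0.269 + j0.318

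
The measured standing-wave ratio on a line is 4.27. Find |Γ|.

|Γ| ≈ 0.62

|Γ| = (S − 1)/(S + 1) = (4.27 − 1)/(4.27 + 1) = 3.27/5.27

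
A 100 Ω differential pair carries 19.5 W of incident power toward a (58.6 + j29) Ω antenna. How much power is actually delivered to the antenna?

P_delivered ≈ 17.6 W

|Γ| = |(-41.4 + j29)/(158.6 + j29)| = 0.314
|Γ|² = 0.0983
P_refl = |Γ|²·P_inc = 1.92 W, P_del = (1 − |Γ|²)·P_inc = 17.6 W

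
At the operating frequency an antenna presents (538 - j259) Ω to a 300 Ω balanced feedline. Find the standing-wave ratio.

Γ = (Z_L − Z_0)/(Z_L + Z_0) = (238 − j259)/(838 − j259)
|Γ| = 352/877 = 0.401
VSWR = (1 + |Γ|)/(1 − |Γ|) = 1.4/0.599

VSWR ≈ 2.34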